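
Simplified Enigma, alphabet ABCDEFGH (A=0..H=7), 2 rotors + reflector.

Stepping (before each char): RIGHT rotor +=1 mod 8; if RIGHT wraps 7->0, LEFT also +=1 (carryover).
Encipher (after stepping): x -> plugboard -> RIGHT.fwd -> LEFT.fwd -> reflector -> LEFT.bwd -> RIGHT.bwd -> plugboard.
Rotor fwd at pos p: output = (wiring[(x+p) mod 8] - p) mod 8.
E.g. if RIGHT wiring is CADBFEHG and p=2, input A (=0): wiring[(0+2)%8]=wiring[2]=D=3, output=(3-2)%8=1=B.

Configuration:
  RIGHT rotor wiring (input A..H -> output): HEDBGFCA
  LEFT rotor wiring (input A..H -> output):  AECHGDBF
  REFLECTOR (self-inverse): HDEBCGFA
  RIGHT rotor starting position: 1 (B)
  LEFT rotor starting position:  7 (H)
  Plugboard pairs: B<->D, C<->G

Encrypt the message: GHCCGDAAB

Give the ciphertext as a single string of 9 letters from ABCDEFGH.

Answer: CGGDFEDGE

Derivation:
Char 1 ('G'): step: R->2, L=7; G->plug->C->R->E->L->A->refl->H->L'->F->R'->G->plug->C
Char 2 ('H'): step: R->3, L=7; H->plug->H->R->A->L->G->refl->F->L'->C->R'->C->plug->G
Char 3 ('C'): step: R->4, L=7; C->plug->G->R->H->L->C->refl->E->L'->G->R'->C->plug->G
Char 4 ('C'): step: R->5, L=7; C->plug->G->R->E->L->A->refl->H->L'->F->R'->B->plug->D
Char 5 ('G'): step: R->6, L=7; G->plug->C->R->B->L->B->refl->D->L'->D->R'->F->plug->F
Char 6 ('D'): step: R->7, L=7; D->plug->B->R->A->L->G->refl->F->L'->C->R'->E->plug->E
Char 7 ('A'): step: R->0, L->0 (L advanced); A->plug->A->R->H->L->F->refl->G->L'->E->R'->B->plug->D
Char 8 ('A'): step: R->1, L=0; A->plug->A->R->D->L->H->refl->A->L'->A->R'->C->plug->G
Char 9 ('B'): step: R->2, L=0; B->plug->D->R->D->L->H->refl->A->L'->A->R'->E->plug->E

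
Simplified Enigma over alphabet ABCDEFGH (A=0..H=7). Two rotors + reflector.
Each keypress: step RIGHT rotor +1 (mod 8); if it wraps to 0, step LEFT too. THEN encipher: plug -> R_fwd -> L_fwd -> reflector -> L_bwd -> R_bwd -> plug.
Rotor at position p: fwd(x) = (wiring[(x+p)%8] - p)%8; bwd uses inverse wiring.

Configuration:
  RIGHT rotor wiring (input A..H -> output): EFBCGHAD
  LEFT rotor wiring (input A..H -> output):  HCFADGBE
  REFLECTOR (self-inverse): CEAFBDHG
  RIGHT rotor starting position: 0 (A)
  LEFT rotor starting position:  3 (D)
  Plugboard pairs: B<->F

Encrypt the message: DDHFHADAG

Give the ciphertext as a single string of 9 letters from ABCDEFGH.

Char 1 ('D'): step: R->1, L=3; D->plug->D->R->F->L->E->refl->B->L'->E->R'->A->plug->A
Char 2 ('D'): step: R->2, L=3; D->plug->D->R->F->L->E->refl->B->L'->E->R'->C->plug->C
Char 3 ('H'): step: R->3, L=3; H->plug->H->R->G->L->H->refl->G->L'->D->R'->B->plug->F
Char 4 ('F'): step: R->4, L=3; F->plug->B->R->D->L->G->refl->H->L'->G->R'->H->plug->H
Char 5 ('H'): step: R->5, L=3; H->plug->H->R->B->L->A->refl->C->L'->H->R'->D->plug->D
Char 6 ('A'): step: R->6, L=3; A->plug->A->R->C->L->D->refl->F->L'->A->R'->G->plug->G
Char 7 ('D'): step: R->7, L=3; D->plug->D->R->C->L->D->refl->F->L'->A->R'->G->plug->G
Char 8 ('A'): step: R->0, L->4 (L advanced); A->plug->A->R->E->L->D->refl->F->L'->C->R'->D->plug->D
Char 9 ('G'): step: R->1, L=4; G->plug->G->R->C->L->F->refl->D->L'->E->R'->A->plug->A

Answer: ACFHDGGDA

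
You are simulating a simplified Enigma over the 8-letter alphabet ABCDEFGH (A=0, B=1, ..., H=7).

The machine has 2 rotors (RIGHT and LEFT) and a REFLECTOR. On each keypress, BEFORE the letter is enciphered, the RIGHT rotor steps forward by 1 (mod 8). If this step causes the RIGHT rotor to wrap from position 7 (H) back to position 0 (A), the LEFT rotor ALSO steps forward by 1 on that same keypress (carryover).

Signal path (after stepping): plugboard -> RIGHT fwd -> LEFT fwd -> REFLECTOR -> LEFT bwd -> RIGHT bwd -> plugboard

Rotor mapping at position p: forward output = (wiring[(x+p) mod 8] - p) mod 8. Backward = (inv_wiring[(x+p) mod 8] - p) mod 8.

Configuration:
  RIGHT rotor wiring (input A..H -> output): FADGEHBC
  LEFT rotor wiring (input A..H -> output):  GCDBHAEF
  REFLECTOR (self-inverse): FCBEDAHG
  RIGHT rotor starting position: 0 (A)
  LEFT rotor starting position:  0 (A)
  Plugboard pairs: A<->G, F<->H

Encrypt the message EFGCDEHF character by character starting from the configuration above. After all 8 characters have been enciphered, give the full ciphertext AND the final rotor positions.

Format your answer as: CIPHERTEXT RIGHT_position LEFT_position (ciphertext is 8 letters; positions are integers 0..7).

Char 1 ('E'): step: R->1, L=0; E->plug->E->R->G->L->E->refl->D->L'->C->R'->B->plug->B
Char 2 ('F'): step: R->2, L=0; F->plug->H->R->G->L->E->refl->D->L'->C->R'->C->plug->C
Char 3 ('G'): step: R->3, L=0; G->plug->A->R->D->L->B->refl->C->L'->B->R'->B->plug->B
Char 4 ('C'): step: R->4, L=0; C->plug->C->R->F->L->A->refl->F->L'->H->R'->G->plug->A
Char 5 ('D'): step: R->5, L=0; D->plug->D->R->A->L->G->refl->H->L'->E->R'->B->plug->B
Char 6 ('E'): step: R->6, L=0; E->plug->E->R->F->L->A->refl->F->L'->H->R'->C->plug->C
Char 7 ('H'): step: R->7, L=0; H->plug->F->R->F->L->A->refl->F->L'->H->R'->E->plug->E
Char 8 ('F'): step: R->0, L->1 (L advanced); F->plug->H->R->C->L->A->refl->F->L'->H->R'->F->plug->H
Final: ciphertext=BCBABCEH, RIGHT=0, LEFT=1

Answer: BCBABCEH 0 1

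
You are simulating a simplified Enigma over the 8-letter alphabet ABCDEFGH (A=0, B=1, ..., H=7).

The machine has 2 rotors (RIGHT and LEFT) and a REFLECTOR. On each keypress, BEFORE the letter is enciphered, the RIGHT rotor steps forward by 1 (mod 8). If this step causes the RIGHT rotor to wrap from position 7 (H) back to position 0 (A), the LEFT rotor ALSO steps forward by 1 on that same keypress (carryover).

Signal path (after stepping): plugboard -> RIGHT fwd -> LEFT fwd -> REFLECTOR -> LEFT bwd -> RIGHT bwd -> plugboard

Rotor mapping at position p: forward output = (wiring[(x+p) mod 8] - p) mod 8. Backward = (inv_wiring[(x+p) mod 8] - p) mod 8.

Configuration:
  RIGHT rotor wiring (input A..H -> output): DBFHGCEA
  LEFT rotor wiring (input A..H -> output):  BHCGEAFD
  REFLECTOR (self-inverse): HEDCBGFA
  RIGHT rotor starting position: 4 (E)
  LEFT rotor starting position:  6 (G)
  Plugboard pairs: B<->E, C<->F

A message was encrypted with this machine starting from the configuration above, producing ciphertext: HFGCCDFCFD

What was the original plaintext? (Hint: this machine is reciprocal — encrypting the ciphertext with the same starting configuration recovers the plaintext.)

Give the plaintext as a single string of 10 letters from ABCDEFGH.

Answer: DGEGBCBBHC

Derivation:
Char 1 ('H'): step: R->5, L=6; H->plug->H->R->B->L->F->refl->G->L'->G->R'->D->plug->D
Char 2 ('F'): step: R->6, L=6; F->plug->C->R->F->L->A->refl->H->L'->A->R'->G->plug->G
Char 3 ('G'): step: R->7, L=6; G->plug->G->R->D->L->B->refl->E->L'->E->R'->B->plug->E
Char 4 ('C'): step: R->0, L->7 (L advanced); C->plug->F->R->C->L->A->refl->H->L'->E->R'->G->plug->G
Char 5 ('C'): step: R->1, L=7; C->plug->F->R->D->L->D->refl->C->L'->B->R'->E->plug->B
Char 6 ('D'): step: R->2, L=7; D->plug->D->R->A->L->E->refl->B->L'->G->R'->F->plug->C
Char 7 ('F'): step: R->3, L=7; F->plug->C->R->H->L->G->refl->F->L'->F->R'->E->plug->B
Char 8 ('C'): step: R->4, L=7; C->plug->F->R->F->L->F->refl->G->L'->H->R'->E->plug->B
Char 9 ('F'): step: R->5, L=7; F->plug->C->R->D->L->D->refl->C->L'->B->R'->H->plug->H
Char 10 ('D'): step: R->6, L=7; D->plug->D->R->D->L->D->refl->C->L'->B->R'->F->plug->C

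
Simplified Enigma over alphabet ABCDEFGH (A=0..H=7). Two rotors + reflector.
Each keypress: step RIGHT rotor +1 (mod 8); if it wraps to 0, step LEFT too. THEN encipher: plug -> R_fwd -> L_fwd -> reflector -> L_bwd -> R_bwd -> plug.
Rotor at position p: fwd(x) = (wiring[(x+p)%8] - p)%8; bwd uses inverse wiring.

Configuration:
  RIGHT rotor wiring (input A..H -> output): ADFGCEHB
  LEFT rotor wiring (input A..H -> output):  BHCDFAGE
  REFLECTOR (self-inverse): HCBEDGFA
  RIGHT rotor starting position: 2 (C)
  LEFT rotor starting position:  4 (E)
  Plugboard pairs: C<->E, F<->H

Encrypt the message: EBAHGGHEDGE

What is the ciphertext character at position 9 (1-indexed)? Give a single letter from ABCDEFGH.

Char 1 ('E'): step: R->3, L=4; E->plug->C->R->B->L->E->refl->D->L'->F->R'->F->plug->H
Char 2 ('B'): step: R->4, L=4; B->plug->B->R->A->L->B->refl->C->L'->C->R'->H->plug->F
Char 3 ('A'): step: R->5, L=4; A->plug->A->R->H->L->H->refl->A->L'->D->R'->D->plug->D
Char 4 ('H'): step: R->6, L=4; H->plug->F->R->A->L->B->refl->C->L'->C->R'->C->plug->E
Char 5 ('G'): step: R->7, L=4; G->plug->G->R->F->L->D->refl->E->L'->B->R'->B->plug->B
Char 6 ('G'): step: R->0, L->5 (L advanced); G->plug->G->R->H->L->A->refl->H->L'->C->R'->E->plug->C
Char 7 ('H'): step: R->1, L=5; H->plug->F->R->G->L->G->refl->F->L'->F->R'->C->plug->E
Char 8 ('E'): step: R->2, L=5; E->plug->C->R->A->L->D->refl->E->L'->D->R'->A->plug->A
Char 9 ('D'): step: R->3, L=5; D->plug->D->R->E->L->C->refl->B->L'->B->R'->C->plug->E

E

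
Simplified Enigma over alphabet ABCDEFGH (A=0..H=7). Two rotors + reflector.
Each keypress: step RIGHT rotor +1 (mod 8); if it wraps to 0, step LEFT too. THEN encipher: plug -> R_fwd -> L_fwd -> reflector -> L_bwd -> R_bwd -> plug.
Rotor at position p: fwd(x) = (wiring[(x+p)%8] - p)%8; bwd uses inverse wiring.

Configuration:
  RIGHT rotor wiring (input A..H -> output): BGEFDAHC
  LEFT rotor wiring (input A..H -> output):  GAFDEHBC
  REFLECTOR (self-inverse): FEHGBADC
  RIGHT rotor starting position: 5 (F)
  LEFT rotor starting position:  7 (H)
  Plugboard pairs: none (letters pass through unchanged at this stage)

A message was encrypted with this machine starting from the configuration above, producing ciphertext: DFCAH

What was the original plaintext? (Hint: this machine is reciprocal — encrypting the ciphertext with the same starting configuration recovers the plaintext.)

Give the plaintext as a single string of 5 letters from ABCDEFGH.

Answer: CBBED

Derivation:
Char 1 ('D'): step: R->6, L=7; D->plug->D->R->A->L->D->refl->G->L'->D->R'->C->plug->C
Char 2 ('F'): step: R->7, L=7; F->plug->F->R->E->L->E->refl->B->L'->C->R'->B->plug->B
Char 3 ('C'): step: R->0, L->0 (L advanced); C->plug->C->R->E->L->E->refl->B->L'->G->R'->B->plug->B
Char 4 ('A'): step: R->1, L=0; A->plug->A->R->F->L->H->refl->C->L'->H->R'->E->plug->E
Char 5 ('H'): step: R->2, L=0; H->plug->H->R->E->L->E->refl->B->L'->G->R'->D->plug->D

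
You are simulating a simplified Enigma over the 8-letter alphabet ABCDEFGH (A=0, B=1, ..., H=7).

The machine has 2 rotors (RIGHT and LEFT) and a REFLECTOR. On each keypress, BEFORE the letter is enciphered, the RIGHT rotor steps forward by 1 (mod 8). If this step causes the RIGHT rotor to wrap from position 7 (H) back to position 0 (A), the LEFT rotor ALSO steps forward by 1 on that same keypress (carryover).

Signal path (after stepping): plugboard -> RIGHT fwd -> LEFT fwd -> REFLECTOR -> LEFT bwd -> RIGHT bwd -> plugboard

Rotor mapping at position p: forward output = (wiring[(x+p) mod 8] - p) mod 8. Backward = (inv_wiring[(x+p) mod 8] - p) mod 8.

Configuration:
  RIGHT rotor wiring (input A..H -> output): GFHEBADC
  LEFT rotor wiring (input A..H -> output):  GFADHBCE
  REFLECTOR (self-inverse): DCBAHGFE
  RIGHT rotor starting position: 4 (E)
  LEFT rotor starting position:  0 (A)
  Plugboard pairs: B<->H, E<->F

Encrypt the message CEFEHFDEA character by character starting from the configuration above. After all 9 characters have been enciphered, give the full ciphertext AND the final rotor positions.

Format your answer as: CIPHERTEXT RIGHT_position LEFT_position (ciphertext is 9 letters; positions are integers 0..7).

Char 1 ('C'): step: R->5, L=0; C->plug->C->R->F->L->B->refl->C->L'->G->R'->B->plug->H
Char 2 ('E'): step: R->6, L=0; E->plug->F->R->G->L->C->refl->B->L'->F->R'->A->plug->A
Char 3 ('F'): step: R->7, L=0; F->plug->E->R->F->L->B->refl->C->L'->G->R'->C->plug->C
Char 4 ('E'): step: R->0, L->1 (L advanced); E->plug->F->R->A->L->E->refl->H->L'->B->R'->E->plug->F
Char 5 ('H'): step: R->1, L=1; H->plug->B->R->G->L->D->refl->A->L'->E->R'->A->plug->A
Char 6 ('F'): step: R->2, L=1; F->plug->E->R->B->L->H->refl->E->L'->A->R'->F->plug->E
Char 7 ('D'): step: R->3, L=1; D->plug->D->R->A->L->E->refl->H->L'->B->R'->A->plug->A
Char 8 ('E'): step: R->4, L=1; E->plug->F->R->B->L->H->refl->E->L'->A->R'->H->plug->B
Char 9 ('A'): step: R->5, L=1; A->plug->A->R->D->L->G->refl->F->L'->H->R'->G->plug->G
Final: ciphertext=HACFAEABG, RIGHT=5, LEFT=1

Answer: HACFAEABG 5 1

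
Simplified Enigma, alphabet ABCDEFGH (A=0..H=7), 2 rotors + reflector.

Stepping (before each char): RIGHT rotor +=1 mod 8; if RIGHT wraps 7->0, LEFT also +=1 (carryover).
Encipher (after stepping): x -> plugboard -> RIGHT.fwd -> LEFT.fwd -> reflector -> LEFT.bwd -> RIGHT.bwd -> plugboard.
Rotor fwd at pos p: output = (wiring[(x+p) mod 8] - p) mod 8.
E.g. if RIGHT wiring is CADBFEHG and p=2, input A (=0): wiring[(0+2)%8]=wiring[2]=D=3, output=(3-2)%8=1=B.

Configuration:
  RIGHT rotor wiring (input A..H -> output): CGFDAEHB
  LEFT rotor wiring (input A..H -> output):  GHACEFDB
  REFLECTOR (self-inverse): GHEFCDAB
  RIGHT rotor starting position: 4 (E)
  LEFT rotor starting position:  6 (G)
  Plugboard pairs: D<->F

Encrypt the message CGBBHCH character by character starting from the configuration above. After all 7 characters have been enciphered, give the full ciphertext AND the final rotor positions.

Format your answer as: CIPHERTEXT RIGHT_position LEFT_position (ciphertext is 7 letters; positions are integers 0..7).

Answer: FHCAEFE 3 7

Derivation:
Char 1 ('C'): step: R->5, L=6; C->plug->C->R->E->L->C->refl->E->L'->F->R'->D->plug->F
Char 2 ('G'): step: R->6, L=6; G->plug->G->R->C->L->A->refl->G->L'->G->R'->H->plug->H
Char 3 ('B'): step: R->7, L=6; B->plug->B->R->D->L->B->refl->H->L'->H->R'->C->plug->C
Char 4 ('B'): step: R->0, L->7 (L advanced); B->plug->B->R->G->L->G->refl->A->L'->C->R'->A->plug->A
Char 5 ('H'): step: R->1, L=7; H->plug->H->R->B->L->H->refl->B->L'->D->R'->E->plug->E
Char 6 ('C'): step: R->2, L=7; C->plug->C->R->G->L->G->refl->A->L'->C->R'->D->plug->F
Char 7 ('H'): step: R->3, L=7; H->plug->H->R->C->L->A->refl->G->L'->G->R'->E->plug->E
Final: ciphertext=FHCAEFE, RIGHT=3, LEFT=7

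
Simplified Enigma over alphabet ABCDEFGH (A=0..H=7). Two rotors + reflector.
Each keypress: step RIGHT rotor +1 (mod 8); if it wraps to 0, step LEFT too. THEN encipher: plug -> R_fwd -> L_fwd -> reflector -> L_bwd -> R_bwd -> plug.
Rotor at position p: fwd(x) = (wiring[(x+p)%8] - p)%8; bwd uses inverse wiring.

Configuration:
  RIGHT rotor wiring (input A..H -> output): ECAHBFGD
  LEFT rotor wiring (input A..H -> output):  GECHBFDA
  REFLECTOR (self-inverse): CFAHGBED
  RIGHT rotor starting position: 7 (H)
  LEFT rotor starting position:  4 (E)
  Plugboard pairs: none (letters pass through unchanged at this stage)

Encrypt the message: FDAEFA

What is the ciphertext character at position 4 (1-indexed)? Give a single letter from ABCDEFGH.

Char 1 ('F'): step: R->0, L->5 (L advanced); F->plug->F->R->F->L->F->refl->B->L'->D->R'->H->plug->H
Char 2 ('D'): step: R->1, L=5; D->plug->D->R->A->L->A->refl->C->L'->G->R'->C->plug->C
Char 3 ('A'): step: R->2, L=5; A->plug->A->R->G->L->C->refl->A->L'->A->R'->H->plug->H
Char 4 ('E'): step: R->3, L=5; E->plug->E->R->A->L->A->refl->C->L'->G->R'->B->plug->B

B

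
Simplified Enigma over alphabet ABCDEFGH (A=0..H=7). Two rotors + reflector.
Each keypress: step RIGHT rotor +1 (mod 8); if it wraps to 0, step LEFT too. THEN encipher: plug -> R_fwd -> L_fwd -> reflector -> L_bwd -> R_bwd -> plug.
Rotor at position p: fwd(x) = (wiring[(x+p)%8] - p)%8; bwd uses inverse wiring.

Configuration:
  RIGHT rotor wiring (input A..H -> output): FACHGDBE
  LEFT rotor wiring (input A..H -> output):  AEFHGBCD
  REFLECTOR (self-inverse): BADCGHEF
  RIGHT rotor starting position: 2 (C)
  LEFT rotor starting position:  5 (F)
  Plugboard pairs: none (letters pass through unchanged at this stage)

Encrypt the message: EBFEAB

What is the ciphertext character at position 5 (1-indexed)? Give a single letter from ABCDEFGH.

Char 1 ('E'): step: R->3, L=5; E->plug->E->R->B->L->F->refl->H->L'->E->R'->A->plug->A
Char 2 ('B'): step: R->4, L=5; B->plug->B->R->H->L->B->refl->A->L'->F->R'->C->plug->C
Char 3 ('F'): step: R->5, L=5; F->plug->F->R->F->L->A->refl->B->L'->H->R'->C->plug->C
Char 4 ('E'): step: R->6, L=5; E->plug->E->R->E->L->H->refl->F->L'->B->R'->F->plug->F
Char 5 ('A'): step: R->7, L=5; A->plug->A->R->F->L->A->refl->B->L'->H->R'->F->plug->F

F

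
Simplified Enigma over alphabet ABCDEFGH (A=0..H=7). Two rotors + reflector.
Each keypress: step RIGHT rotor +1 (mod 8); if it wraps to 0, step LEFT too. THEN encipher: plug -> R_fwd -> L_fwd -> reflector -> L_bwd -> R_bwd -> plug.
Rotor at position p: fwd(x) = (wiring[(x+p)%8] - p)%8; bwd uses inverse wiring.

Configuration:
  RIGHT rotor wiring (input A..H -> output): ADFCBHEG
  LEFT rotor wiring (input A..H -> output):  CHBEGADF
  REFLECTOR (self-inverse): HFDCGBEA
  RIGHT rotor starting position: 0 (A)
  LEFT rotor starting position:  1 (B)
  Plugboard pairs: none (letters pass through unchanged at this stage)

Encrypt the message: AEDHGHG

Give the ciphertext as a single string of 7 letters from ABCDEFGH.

Answer: GDCCAFD

Derivation:
Char 1 ('A'): step: R->1, L=1; A->plug->A->R->C->L->D->refl->C->L'->F->R'->G->plug->G
Char 2 ('E'): step: R->2, L=1; E->plug->E->R->C->L->D->refl->C->L'->F->R'->D->plug->D
Char 3 ('D'): step: R->3, L=1; D->plug->D->R->B->L->A->refl->H->L'->E->R'->C->plug->C
Char 4 ('H'): step: R->4, L=1; H->plug->H->R->G->L->E->refl->G->L'->A->R'->C->plug->C
Char 5 ('G'): step: R->5, L=1; G->plug->G->R->F->L->C->refl->D->L'->C->R'->A->plug->A
Char 6 ('H'): step: R->6, L=1; H->plug->H->R->B->L->A->refl->H->L'->E->R'->F->plug->F
Char 7 ('G'): step: R->7, L=1; G->plug->G->R->A->L->G->refl->E->L'->G->R'->D->plug->D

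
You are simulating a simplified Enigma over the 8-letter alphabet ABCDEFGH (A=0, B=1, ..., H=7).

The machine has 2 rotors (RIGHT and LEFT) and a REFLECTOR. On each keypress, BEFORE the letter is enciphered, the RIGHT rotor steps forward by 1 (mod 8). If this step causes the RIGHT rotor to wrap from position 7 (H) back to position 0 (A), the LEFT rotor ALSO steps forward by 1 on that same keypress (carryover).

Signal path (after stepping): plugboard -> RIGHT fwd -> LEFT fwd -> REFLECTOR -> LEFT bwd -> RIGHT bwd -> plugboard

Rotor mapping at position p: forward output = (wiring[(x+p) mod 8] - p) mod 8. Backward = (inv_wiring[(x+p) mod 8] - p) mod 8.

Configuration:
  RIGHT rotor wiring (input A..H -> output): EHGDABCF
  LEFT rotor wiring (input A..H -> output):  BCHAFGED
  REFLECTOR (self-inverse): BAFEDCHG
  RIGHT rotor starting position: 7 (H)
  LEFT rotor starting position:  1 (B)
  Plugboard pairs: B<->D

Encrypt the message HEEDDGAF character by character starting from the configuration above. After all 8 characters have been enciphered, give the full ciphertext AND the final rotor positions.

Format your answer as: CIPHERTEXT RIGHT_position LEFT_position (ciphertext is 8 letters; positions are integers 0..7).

Answer: DGABHFEA 7 2

Derivation:
Char 1 ('H'): step: R->0, L->2 (L advanced); H->plug->H->R->F->L->B->refl->A->L'->H->R'->B->plug->D
Char 2 ('E'): step: R->1, L=2; E->plug->E->R->A->L->F->refl->C->L'->E->R'->G->plug->G
Char 3 ('E'): step: R->2, L=2; E->plug->E->R->A->L->F->refl->C->L'->E->R'->A->plug->A
Char 4 ('D'): step: R->3, L=2; D->plug->B->R->F->L->B->refl->A->L'->H->R'->D->plug->B
Char 5 ('D'): step: R->4, L=2; D->plug->B->R->F->L->B->refl->A->L'->H->R'->H->plug->H
Char 6 ('G'): step: R->5, L=2; G->plug->G->R->G->L->H->refl->G->L'->B->R'->F->plug->F
Char 7 ('A'): step: R->6, L=2; A->plug->A->R->E->L->C->refl->F->L'->A->R'->E->plug->E
Char 8 ('F'): step: R->7, L=2; F->plug->F->R->B->L->G->refl->H->L'->G->R'->A->plug->A
Final: ciphertext=DGABHFEA, RIGHT=7, LEFT=2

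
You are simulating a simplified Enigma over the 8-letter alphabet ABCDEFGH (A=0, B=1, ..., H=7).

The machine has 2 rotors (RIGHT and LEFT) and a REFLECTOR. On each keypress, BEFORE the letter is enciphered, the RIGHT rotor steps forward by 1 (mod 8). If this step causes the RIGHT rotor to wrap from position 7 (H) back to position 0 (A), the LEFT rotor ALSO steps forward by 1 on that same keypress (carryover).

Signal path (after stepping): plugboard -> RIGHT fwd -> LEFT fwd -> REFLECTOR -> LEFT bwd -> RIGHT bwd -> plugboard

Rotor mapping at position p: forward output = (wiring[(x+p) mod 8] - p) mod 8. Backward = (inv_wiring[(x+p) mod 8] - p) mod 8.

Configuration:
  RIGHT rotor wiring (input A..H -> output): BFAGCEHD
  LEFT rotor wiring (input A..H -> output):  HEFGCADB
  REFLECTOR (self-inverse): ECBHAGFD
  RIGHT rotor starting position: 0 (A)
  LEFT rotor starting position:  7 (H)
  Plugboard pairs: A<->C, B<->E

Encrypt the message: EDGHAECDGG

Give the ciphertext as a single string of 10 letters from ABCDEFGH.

Char 1 ('E'): step: R->1, L=7; E->plug->B->R->H->L->E->refl->A->L'->B->R'->D->plug->D
Char 2 ('D'): step: R->2, L=7; D->plug->D->R->C->L->F->refl->G->L'->D->R'->H->plug->H
Char 3 ('G'): step: R->3, L=7; G->plug->G->R->C->L->F->refl->G->L'->D->R'->A->plug->C
Char 4 ('H'): step: R->4, L=7; H->plug->H->R->C->L->F->refl->G->L'->D->R'->C->plug->A
Char 5 ('A'): step: R->5, L=7; A->plug->C->R->G->L->B->refl->C->L'->A->R'->E->plug->B
Char 6 ('E'): step: R->6, L=7; E->plug->B->R->F->L->D->refl->H->L'->E->R'->G->plug->G
Char 7 ('C'): step: R->7, L=7; C->plug->A->R->E->L->H->refl->D->L'->F->R'->G->plug->G
Char 8 ('D'): step: R->0, L->0 (L advanced); D->plug->D->R->G->L->D->refl->H->L'->A->R'->C->plug->A
Char 9 ('G'): step: R->1, L=0; G->plug->G->R->C->L->F->refl->G->L'->D->R'->E->plug->B
Char 10 ('G'): step: R->2, L=0; G->plug->G->R->H->L->B->refl->C->L'->E->R'->B->plug->E

Answer: DHCABGGABE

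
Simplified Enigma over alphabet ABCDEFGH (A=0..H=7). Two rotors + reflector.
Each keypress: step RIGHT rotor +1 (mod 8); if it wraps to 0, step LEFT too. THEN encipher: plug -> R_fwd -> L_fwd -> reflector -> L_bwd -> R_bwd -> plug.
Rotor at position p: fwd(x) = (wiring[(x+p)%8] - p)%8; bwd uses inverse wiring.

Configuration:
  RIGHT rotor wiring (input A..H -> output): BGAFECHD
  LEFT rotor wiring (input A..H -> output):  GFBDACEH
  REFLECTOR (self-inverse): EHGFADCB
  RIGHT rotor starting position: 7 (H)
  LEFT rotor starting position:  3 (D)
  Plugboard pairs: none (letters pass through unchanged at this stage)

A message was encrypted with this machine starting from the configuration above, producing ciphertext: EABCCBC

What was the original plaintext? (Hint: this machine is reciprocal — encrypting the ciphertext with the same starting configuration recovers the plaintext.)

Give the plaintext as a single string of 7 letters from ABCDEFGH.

Answer: ABAHBGG

Derivation:
Char 1 ('E'): step: R->0, L->4 (L advanced); E->plug->E->R->E->L->C->refl->G->L'->B->R'->A->plug->A
Char 2 ('A'): step: R->1, L=4; A->plug->A->R->F->L->B->refl->H->L'->H->R'->B->plug->B
Char 3 ('B'): step: R->2, L=4; B->plug->B->R->D->L->D->refl->F->L'->G->R'->A->plug->A
Char 4 ('C'): step: R->3, L=4; C->plug->C->R->H->L->H->refl->B->L'->F->R'->H->plug->H
Char 5 ('C'): step: R->4, L=4; C->plug->C->R->D->L->D->refl->F->L'->G->R'->B->plug->B
Char 6 ('B'): step: R->5, L=4; B->plug->B->R->C->L->A->refl->E->L'->A->R'->G->plug->G
Char 7 ('C'): step: R->6, L=4; C->plug->C->R->D->L->D->refl->F->L'->G->R'->G->plug->G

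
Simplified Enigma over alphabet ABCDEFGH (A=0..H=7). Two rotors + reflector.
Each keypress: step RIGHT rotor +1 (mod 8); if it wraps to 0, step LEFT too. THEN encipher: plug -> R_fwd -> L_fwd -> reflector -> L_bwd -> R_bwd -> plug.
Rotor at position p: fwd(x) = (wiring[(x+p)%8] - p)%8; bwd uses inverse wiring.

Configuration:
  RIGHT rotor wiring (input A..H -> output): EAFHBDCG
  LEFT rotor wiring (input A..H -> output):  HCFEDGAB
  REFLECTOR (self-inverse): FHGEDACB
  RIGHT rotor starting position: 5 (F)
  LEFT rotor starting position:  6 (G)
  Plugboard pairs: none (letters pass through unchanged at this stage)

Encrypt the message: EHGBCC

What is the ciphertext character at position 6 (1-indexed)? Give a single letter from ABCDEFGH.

Char 1 ('E'): step: R->6, L=6; E->plug->E->R->H->L->A->refl->F->L'->G->R'->C->plug->C
Char 2 ('H'): step: R->7, L=6; H->plug->H->R->D->L->E->refl->D->L'->B->R'->C->plug->C
Char 3 ('G'): step: R->0, L->7 (L advanced); G->plug->G->R->C->L->D->refl->E->L'->F->R'->C->plug->C
Char 4 ('B'): step: R->1, L=7; B->plug->B->R->E->L->F->refl->A->L'->B->R'->F->plug->F
Char 5 ('C'): step: R->2, L=7; C->plug->C->R->H->L->B->refl->H->L'->G->R'->H->plug->H
Char 6 ('C'): step: R->3, L=7; C->plug->C->R->A->L->C->refl->G->L'->D->R'->E->plug->E

E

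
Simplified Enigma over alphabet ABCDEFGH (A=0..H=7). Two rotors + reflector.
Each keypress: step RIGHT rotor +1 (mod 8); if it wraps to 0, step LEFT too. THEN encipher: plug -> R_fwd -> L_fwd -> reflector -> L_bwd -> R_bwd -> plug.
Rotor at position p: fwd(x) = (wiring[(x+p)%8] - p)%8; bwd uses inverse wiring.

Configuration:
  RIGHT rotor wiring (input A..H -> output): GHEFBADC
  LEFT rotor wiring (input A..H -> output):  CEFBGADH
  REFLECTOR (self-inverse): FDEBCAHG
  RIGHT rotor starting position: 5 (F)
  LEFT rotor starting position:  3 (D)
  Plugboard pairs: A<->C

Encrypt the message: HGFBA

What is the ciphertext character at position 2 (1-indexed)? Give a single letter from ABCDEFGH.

Char 1 ('H'): step: R->6, L=3; H->plug->H->R->C->L->F->refl->A->L'->D->R'->G->plug->G
Char 2 ('G'): step: R->7, L=3; G->plug->G->R->B->L->D->refl->B->L'->G->R'->E->plug->E

E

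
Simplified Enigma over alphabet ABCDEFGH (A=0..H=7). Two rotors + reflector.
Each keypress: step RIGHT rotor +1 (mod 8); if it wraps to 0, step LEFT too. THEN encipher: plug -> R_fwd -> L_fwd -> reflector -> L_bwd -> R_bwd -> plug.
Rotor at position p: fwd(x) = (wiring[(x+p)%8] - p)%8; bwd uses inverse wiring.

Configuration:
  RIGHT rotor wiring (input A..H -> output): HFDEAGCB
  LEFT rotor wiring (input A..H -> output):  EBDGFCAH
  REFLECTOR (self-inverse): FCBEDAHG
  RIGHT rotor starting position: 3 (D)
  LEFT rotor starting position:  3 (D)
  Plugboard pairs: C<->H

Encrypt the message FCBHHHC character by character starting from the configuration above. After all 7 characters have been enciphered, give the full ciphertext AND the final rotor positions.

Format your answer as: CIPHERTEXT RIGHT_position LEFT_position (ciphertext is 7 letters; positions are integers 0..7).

Char 1 ('F'): step: R->4, L=3; F->plug->F->R->B->L->C->refl->B->L'->F->R'->D->plug->D
Char 2 ('C'): step: R->5, L=3; C->plug->H->R->D->L->F->refl->A->L'->H->R'->G->plug->G
Char 3 ('B'): step: R->6, L=3; B->plug->B->R->D->L->F->refl->A->L'->H->R'->D->plug->D
Char 4 ('H'): step: R->7, L=3; H->plug->C->R->G->L->G->refl->H->L'->C->R'->A->plug->A
Char 5 ('H'): step: R->0, L->4 (L advanced); H->plug->C->R->D->L->D->refl->E->L'->C->R'->G->plug->G
Char 6 ('H'): step: R->1, L=4; H->plug->C->R->D->L->D->refl->E->L'->C->R'->B->plug->B
Char 7 ('C'): step: R->2, L=4; C->plug->H->R->D->L->D->refl->E->L'->C->R'->B->plug->B
Final: ciphertext=DGDAGBB, RIGHT=2, LEFT=4

Answer: DGDAGBB 2 4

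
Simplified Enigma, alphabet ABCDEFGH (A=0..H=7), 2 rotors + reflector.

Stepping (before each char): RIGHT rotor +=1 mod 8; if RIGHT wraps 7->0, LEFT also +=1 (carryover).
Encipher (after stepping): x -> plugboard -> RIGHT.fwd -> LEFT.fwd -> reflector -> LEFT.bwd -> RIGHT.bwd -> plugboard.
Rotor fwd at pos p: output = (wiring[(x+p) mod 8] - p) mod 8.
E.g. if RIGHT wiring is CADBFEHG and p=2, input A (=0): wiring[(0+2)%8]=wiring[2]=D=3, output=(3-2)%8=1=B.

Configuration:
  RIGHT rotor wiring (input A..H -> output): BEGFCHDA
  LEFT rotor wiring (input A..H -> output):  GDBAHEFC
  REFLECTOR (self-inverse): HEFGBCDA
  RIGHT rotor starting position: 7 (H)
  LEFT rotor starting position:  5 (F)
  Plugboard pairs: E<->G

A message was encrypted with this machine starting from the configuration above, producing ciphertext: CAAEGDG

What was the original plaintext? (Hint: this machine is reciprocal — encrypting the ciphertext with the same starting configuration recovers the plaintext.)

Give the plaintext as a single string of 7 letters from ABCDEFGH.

Char 1 ('C'): step: R->0, L->6 (L advanced); C->plug->C->R->G->L->B->refl->E->L'->B->R'->A->plug->A
Char 2 ('A'): step: R->1, L=6; A->plug->A->R->D->L->F->refl->C->L'->F->R'->B->plug->B
Char 3 ('A'): step: R->2, L=6; A->plug->A->R->E->L->D->refl->G->L'->H->R'->G->plug->E
Char 4 ('E'): step: R->3, L=6; E->plug->G->R->B->L->E->refl->B->L'->G->R'->F->plug->F
Char 5 ('G'): step: R->4, L=6; G->plug->E->R->F->L->C->refl->F->L'->D->R'->B->plug->B
Char 6 ('D'): step: R->5, L=6; D->plug->D->R->E->L->D->refl->G->L'->H->R'->E->plug->G
Char 7 ('G'): step: R->6, L=6; G->plug->E->R->A->L->H->refl->A->L'->C->R'->B->plug->B

Answer: ABEFBGB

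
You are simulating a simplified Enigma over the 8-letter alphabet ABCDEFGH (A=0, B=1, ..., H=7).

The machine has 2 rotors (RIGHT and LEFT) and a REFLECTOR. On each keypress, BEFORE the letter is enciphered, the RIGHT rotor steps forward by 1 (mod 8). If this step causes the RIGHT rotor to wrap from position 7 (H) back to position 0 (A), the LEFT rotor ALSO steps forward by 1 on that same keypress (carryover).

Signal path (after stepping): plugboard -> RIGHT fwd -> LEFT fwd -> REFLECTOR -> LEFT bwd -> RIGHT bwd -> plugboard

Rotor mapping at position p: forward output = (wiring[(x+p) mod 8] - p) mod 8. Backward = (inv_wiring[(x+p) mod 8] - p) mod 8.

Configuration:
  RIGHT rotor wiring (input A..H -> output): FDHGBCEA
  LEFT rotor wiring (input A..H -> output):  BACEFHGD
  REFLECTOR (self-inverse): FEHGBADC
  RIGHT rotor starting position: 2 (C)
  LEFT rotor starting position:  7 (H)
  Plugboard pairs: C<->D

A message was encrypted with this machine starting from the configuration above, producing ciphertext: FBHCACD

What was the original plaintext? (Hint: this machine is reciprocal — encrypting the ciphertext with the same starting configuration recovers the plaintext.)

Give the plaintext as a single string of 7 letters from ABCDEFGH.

Answer: GCEGEDA

Derivation:
Char 1 ('F'): step: R->3, L=7; F->plug->F->R->C->L->B->refl->E->L'->A->R'->G->plug->G
Char 2 ('B'): step: R->4, L=7; B->plug->B->R->G->L->A->refl->F->L'->E->R'->D->plug->C
Char 3 ('H'): step: R->5, L=7; H->plug->H->R->E->L->F->refl->A->L'->G->R'->E->plug->E
Char 4 ('C'): step: R->6, L=7; C->plug->D->R->F->L->G->refl->D->L'->D->R'->G->plug->G
Char 5 ('A'): step: R->7, L=7; A->plug->A->R->B->L->C->refl->H->L'->H->R'->E->plug->E
Char 6 ('C'): step: R->0, L->0 (L advanced); C->plug->D->R->G->L->G->refl->D->L'->H->R'->C->plug->D
Char 7 ('D'): step: R->1, L=0; D->plug->C->R->F->L->H->refl->C->L'->C->R'->A->plug->A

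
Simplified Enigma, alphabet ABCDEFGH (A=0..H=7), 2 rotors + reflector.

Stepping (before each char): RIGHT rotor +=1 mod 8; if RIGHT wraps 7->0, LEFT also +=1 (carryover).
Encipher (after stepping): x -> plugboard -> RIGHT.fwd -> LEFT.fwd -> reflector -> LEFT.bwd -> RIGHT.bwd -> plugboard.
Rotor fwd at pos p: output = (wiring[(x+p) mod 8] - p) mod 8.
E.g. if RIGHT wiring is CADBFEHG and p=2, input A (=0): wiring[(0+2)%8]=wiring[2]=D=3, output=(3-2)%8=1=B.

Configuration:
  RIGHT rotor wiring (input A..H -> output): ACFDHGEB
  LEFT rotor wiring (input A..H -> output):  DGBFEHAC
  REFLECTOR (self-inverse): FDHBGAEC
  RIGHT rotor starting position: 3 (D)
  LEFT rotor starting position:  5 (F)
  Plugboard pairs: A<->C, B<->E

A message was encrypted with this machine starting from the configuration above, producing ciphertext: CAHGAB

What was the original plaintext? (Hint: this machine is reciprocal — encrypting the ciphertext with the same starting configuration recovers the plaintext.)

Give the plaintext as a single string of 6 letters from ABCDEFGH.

Answer: DCBFCG

Derivation:
Char 1 ('C'): step: R->4, L=5; C->plug->A->R->D->L->G->refl->E->L'->F->R'->D->plug->D
Char 2 ('A'): step: R->5, L=5; A->plug->C->R->E->L->B->refl->D->L'->B->R'->A->plug->C
Char 3 ('H'): step: R->6, L=5; H->plug->H->R->A->L->C->refl->H->L'->H->R'->E->plug->B
Char 4 ('G'): step: R->7, L=5; G->plug->G->R->H->L->H->refl->C->L'->A->R'->F->plug->F
Char 5 ('A'): step: R->0, L->6 (L advanced); A->plug->C->R->F->L->H->refl->C->L'->A->R'->A->plug->C
Char 6 ('B'): step: R->1, L=6; B->plug->E->R->F->L->H->refl->C->L'->A->R'->G->plug->G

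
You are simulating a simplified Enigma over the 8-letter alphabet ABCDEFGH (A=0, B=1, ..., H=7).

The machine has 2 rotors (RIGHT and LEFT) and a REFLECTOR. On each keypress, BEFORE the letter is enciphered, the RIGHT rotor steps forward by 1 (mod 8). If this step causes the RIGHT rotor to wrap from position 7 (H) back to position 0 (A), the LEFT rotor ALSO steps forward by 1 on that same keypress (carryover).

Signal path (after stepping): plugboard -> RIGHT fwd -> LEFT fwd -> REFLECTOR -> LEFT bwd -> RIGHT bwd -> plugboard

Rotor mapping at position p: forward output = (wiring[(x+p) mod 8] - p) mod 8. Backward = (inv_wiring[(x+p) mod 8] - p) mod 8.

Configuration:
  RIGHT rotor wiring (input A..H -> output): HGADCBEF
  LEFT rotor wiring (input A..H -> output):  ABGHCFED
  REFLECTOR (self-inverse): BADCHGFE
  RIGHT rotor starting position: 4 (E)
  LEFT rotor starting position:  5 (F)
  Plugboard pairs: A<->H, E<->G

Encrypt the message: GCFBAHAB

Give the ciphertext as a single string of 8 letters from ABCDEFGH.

Answer: HEHHBDFE

Derivation:
Char 1 ('G'): step: R->5, L=5; G->plug->E->R->B->L->H->refl->E->L'->E->R'->A->plug->H
Char 2 ('C'): step: R->6, L=5; C->plug->C->R->B->L->H->refl->E->L'->E->R'->G->plug->E
Char 3 ('F'): step: R->7, L=5; F->plug->F->R->D->L->D->refl->C->L'->G->R'->A->plug->H
Char 4 ('B'): step: R->0, L->6 (L advanced); B->plug->B->R->G->L->E->refl->H->L'->H->R'->A->plug->H
Char 5 ('A'): step: R->1, L=6; A->plug->H->R->G->L->E->refl->H->L'->H->R'->B->plug->B
Char 6 ('H'): step: R->2, L=6; H->plug->A->R->G->L->E->refl->H->L'->H->R'->D->plug->D
Char 7 ('A'): step: R->3, L=6; A->plug->H->R->F->L->B->refl->A->L'->E->R'->F->plug->F
Char 8 ('B'): step: R->4, L=6; B->plug->B->R->F->L->B->refl->A->L'->E->R'->G->plug->E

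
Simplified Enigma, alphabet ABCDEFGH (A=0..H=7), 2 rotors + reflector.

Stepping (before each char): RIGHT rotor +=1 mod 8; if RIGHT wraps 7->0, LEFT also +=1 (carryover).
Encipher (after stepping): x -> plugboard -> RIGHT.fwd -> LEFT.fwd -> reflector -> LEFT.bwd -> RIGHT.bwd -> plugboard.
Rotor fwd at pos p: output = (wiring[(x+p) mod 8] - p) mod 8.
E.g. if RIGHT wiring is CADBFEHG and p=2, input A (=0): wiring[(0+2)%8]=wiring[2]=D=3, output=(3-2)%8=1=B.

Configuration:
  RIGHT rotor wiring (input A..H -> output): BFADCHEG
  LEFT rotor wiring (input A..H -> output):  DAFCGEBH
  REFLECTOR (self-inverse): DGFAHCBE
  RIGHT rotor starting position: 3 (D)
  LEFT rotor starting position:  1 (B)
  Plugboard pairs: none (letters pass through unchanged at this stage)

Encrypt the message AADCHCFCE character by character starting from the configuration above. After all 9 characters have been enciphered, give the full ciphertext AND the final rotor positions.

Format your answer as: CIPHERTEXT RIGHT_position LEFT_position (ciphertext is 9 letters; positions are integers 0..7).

Answer: DGCBFAEGB 4 2

Derivation:
Char 1 ('A'): step: R->4, L=1; A->plug->A->R->G->L->G->refl->B->L'->C->R'->D->plug->D
Char 2 ('A'): step: R->5, L=1; A->plug->A->R->C->L->B->refl->G->L'->G->R'->G->plug->G
Char 3 ('D'): step: R->6, L=1; D->plug->D->R->H->L->C->refl->F->L'->D->R'->C->plug->C
Char 4 ('C'): step: R->7, L=1; C->plug->C->R->G->L->G->refl->B->L'->C->R'->B->plug->B
Char 5 ('H'): step: R->0, L->2 (L advanced); H->plug->H->R->G->L->B->refl->G->L'->H->R'->F->plug->F
Char 6 ('C'): step: R->1, L=2; C->plug->C->R->C->L->E->refl->H->L'->E->R'->A->plug->A
Char 7 ('F'): step: R->2, L=2; F->plug->F->R->E->L->H->refl->E->L'->C->R'->E->plug->E
Char 8 ('C'): step: R->3, L=2; C->plug->C->R->E->L->H->refl->E->L'->C->R'->G->plug->G
Char 9 ('E'): step: R->4, L=2; E->plug->E->R->F->L->F->refl->C->L'->D->R'->B->plug->B
Final: ciphertext=DGCBFAEGB, RIGHT=4, LEFT=2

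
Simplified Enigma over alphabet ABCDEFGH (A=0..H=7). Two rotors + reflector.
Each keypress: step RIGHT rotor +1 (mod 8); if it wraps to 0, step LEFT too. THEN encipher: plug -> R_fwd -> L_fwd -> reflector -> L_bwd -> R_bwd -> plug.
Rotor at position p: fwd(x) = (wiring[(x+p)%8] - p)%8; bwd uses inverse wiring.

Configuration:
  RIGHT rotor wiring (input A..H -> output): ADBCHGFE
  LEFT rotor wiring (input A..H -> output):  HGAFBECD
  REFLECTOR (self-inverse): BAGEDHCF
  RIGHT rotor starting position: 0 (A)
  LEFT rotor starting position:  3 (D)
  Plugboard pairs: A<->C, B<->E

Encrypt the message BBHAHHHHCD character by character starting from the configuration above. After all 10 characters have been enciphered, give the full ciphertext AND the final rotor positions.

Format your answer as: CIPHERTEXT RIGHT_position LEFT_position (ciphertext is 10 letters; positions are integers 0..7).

Answer: DCFDFGCFBG 2 4

Derivation:
Char 1 ('B'): step: R->1, L=3; B->plug->E->R->F->L->E->refl->D->L'->G->R'->D->plug->D
Char 2 ('B'): step: R->2, L=3; B->plug->E->R->D->L->H->refl->F->L'->H->R'->A->plug->C
Char 3 ('H'): step: R->3, L=3; H->plug->H->R->G->L->D->refl->E->L'->F->R'->F->plug->F
Char 4 ('A'): step: R->4, L=3; A->plug->C->R->B->L->G->refl->C->L'->A->R'->D->plug->D
Char 5 ('H'): step: R->5, L=3; H->plug->H->R->C->L->B->refl->A->L'->E->R'->F->plug->F
Char 6 ('H'): step: R->6, L=3; H->plug->H->R->A->L->C->refl->G->L'->B->R'->G->plug->G
Char 7 ('H'): step: R->7, L=3; H->plug->H->R->G->L->D->refl->E->L'->F->R'->A->plug->C
Char 8 ('H'): step: R->0, L->4 (L advanced); H->plug->H->R->E->L->D->refl->E->L'->G->R'->F->plug->F
Char 9 ('C'): step: R->1, L=4; C->plug->A->R->C->L->G->refl->C->L'->F->R'->E->plug->B
Char 10 ('D'): step: R->2, L=4; D->plug->D->R->E->L->D->refl->E->L'->G->R'->G->plug->G
Final: ciphertext=DCFDFGCFBG, RIGHT=2, LEFT=4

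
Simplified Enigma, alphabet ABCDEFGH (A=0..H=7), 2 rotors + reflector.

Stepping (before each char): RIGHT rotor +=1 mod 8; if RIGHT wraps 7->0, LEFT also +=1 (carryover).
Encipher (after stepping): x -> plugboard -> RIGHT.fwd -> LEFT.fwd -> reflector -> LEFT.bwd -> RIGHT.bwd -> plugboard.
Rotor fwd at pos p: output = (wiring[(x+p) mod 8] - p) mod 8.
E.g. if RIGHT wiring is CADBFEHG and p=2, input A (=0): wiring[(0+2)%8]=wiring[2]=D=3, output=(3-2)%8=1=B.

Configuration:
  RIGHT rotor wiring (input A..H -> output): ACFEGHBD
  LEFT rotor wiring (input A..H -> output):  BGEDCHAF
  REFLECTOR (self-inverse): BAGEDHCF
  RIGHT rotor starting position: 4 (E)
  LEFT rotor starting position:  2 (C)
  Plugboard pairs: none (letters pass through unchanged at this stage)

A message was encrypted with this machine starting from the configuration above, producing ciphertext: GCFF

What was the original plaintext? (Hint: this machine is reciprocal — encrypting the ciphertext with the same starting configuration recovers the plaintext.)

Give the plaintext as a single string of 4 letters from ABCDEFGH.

Char 1 ('G'): step: R->5, L=2; G->plug->G->R->H->L->E->refl->D->L'->F->R'->E->plug->E
Char 2 ('C'): step: R->6, L=2; C->plug->C->R->C->L->A->refl->B->L'->B->R'->H->plug->H
Char 3 ('F'): step: R->7, L=2; F->plug->F->R->H->L->E->refl->D->L'->F->R'->E->plug->E
Char 4 ('F'): step: R->0, L->3 (L advanced); F->plug->F->R->H->L->B->refl->A->L'->A->R'->A->plug->A

Answer: EHEA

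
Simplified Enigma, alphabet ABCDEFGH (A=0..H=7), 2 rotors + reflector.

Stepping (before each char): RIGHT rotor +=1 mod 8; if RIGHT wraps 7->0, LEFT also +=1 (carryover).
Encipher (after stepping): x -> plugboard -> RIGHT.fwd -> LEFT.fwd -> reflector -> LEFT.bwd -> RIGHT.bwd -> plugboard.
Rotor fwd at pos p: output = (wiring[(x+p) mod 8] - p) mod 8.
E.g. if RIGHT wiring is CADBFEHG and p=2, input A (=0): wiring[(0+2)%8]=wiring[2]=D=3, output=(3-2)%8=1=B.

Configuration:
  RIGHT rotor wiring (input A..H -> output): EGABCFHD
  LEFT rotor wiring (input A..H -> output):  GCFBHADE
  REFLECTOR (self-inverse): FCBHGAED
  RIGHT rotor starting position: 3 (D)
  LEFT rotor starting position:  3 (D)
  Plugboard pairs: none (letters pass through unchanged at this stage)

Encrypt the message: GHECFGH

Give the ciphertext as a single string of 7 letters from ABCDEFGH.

Answer: DCFADCA

Derivation:
Char 1 ('G'): step: R->4, L=3; G->plug->G->R->E->L->B->refl->C->L'->H->R'->D->plug->D
Char 2 ('H'): step: R->5, L=3; H->plug->H->R->F->L->D->refl->H->L'->G->R'->C->plug->C
Char 3 ('E'): step: R->6, L=3; E->plug->E->R->C->L->F->refl->A->L'->D->R'->F->plug->F
Char 4 ('C'): step: R->7, L=3; C->plug->C->R->H->L->C->refl->B->L'->E->R'->A->plug->A
Char 5 ('F'): step: R->0, L->4 (L advanced); F->plug->F->R->F->L->G->refl->E->L'->B->R'->D->plug->D
Char 6 ('G'): step: R->1, L=4; G->plug->G->R->C->L->H->refl->D->L'->A->R'->C->plug->C
Char 7 ('H'): step: R->2, L=4; H->plug->H->R->E->L->C->refl->B->L'->G->R'->A->plug->A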